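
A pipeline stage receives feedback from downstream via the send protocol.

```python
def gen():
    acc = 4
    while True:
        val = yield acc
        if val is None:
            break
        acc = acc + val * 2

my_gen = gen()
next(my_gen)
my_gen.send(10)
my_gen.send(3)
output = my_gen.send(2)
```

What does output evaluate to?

Step 1: next() -> yield acc=4.
Step 2: send(10) -> val=10, acc = 4 + 10*2 = 24, yield 24.
Step 3: send(3) -> val=3, acc = 24 + 3*2 = 30, yield 30.
Step 4: send(2) -> val=2, acc = 30 + 2*2 = 34, yield 34.
Therefore output = 34.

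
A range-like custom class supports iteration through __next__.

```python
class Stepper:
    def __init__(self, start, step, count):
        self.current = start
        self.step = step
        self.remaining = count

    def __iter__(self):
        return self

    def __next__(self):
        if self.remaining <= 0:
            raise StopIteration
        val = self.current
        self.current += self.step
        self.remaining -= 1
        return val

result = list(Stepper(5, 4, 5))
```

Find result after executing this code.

Step 1: Stepper starts at 5, increments by 4, for 5 steps:
  Yield 5, then current += 4
  Yield 9, then current += 4
  Yield 13, then current += 4
  Yield 17, then current += 4
  Yield 21, then current += 4
Therefore result = [5, 9, 13, 17, 21].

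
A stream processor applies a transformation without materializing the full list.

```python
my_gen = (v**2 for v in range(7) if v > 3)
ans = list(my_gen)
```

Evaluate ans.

Step 1: For range(7), keep v > 3, then square:
  v=0: 0 <= 3, excluded
  v=1: 1 <= 3, excluded
  v=2: 2 <= 3, excluded
  v=3: 3 <= 3, excluded
  v=4: 4 > 3, yield 4**2 = 16
  v=5: 5 > 3, yield 5**2 = 25
  v=6: 6 > 3, yield 6**2 = 36
Therefore ans = [16, 25, 36].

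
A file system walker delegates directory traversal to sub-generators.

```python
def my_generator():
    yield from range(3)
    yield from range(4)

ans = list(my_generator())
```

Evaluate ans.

Step 1: Trace yields in order:
  yield 0
  yield 1
  yield 2
  yield 0
  yield 1
  yield 2
  yield 3
Therefore ans = [0, 1, 2, 0, 1, 2, 3].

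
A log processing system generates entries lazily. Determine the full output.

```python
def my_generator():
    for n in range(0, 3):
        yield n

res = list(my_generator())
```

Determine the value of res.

Step 1: The generator yields each value from range(0, 3).
Step 2: list() consumes all yields: [0, 1, 2].
Therefore res = [0, 1, 2].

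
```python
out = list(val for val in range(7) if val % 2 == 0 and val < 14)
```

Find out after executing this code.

Step 1: Filter range(7) where val % 2 == 0 and val < 14:
  val=0: both conditions met, included
  val=1: excluded (1 % 2 != 0)
  val=2: both conditions met, included
  val=3: excluded (3 % 2 != 0)
  val=4: both conditions met, included
  val=5: excluded (5 % 2 != 0)
  val=6: both conditions met, included
Therefore out = [0, 2, 4, 6].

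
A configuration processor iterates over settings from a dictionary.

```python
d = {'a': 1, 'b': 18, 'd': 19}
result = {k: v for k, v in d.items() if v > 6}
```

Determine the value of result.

Step 1: Filter items where value > 6:
  'a': 1 <= 6: removed
  'b': 18 > 6: kept
  'd': 19 > 6: kept
Therefore result = {'b': 18, 'd': 19}.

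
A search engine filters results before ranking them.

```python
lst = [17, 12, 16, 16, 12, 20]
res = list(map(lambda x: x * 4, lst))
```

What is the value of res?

Step 1: Apply lambda x: x * 4 to each element:
  17 -> 68
  12 -> 48
  16 -> 64
  16 -> 64
  12 -> 48
  20 -> 80
Therefore res = [68, 48, 64, 64, 48, 80].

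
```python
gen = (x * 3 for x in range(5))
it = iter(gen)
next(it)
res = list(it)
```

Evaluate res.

Step 1: Generator produces [0, 3, 6, 9, 12].
Step 2: next(it) consumes first element (0).
Step 3: list(it) collects remaining: [3, 6, 9, 12].
Therefore res = [3, 6, 9, 12].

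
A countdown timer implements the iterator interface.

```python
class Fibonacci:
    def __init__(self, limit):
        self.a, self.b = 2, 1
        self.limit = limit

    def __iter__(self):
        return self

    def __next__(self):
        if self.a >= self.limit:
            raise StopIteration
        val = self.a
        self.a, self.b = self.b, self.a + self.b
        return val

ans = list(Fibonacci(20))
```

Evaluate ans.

Step 1: Fibonacci-like sequence (a=2, b=1) until >= 20:
  Yield 2, then a,b = 1,3
  Yield 1, then a,b = 3,4
  Yield 3, then a,b = 4,7
  Yield 4, then a,b = 7,11
  Yield 7, then a,b = 11,18
  Yield 11, then a,b = 18,29
  Yield 18, then a,b = 29,47
Step 2: 29 >= 20, stop.
Therefore ans = [2, 1, 3, 4, 7, 11, 18].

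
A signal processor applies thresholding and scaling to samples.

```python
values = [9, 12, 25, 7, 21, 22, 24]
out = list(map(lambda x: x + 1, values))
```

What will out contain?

Step 1: Apply lambda x: x + 1 to each element:
  9 -> 10
  12 -> 13
  25 -> 26
  7 -> 8
  21 -> 22
  22 -> 23
  24 -> 25
Therefore out = [10, 13, 26, 8, 22, 23, 25].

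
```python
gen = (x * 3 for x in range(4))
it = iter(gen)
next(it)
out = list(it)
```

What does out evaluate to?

Step 1: Generator produces [0, 3, 6, 9].
Step 2: next(it) consumes first element (0).
Step 3: list(it) collects remaining: [3, 6, 9].
Therefore out = [3, 6, 9].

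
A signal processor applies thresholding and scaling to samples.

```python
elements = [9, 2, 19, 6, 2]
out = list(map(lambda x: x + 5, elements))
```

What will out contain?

Step 1: Apply lambda x: x + 5 to each element:
  9 -> 14
  2 -> 7
  19 -> 24
  6 -> 11
  2 -> 7
Therefore out = [14, 7, 24, 11, 7].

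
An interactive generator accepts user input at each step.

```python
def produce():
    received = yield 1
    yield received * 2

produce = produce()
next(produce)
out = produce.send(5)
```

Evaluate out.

Step 1: next(produce) advances to first yield, producing 1.
Step 2: send(5) resumes, received = 5.
Step 3: yield received * 2 = 5 * 2 = 10.
Therefore out = 10.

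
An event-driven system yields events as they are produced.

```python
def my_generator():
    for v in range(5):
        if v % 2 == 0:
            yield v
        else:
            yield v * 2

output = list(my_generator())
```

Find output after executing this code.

Step 1: For each v in range(5), yield v if even, else v*2:
  v=0 (even): yield 0
  v=1 (odd): yield 1*2 = 2
  v=2 (even): yield 2
  v=3 (odd): yield 3*2 = 6
  v=4 (even): yield 4
Therefore output = [0, 2, 2, 6, 4].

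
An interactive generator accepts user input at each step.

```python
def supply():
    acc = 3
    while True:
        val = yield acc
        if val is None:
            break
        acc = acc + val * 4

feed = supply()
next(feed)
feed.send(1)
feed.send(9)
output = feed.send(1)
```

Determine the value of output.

Step 1: next() -> yield acc=3.
Step 2: send(1) -> val=1, acc = 3 + 1*4 = 7, yield 7.
Step 3: send(9) -> val=9, acc = 7 + 9*4 = 43, yield 43.
Step 4: send(1) -> val=1, acc = 43 + 1*4 = 47, yield 47.
Therefore output = 47.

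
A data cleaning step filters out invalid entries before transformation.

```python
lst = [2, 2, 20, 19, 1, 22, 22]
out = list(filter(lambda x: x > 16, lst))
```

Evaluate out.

Step 1: Filter elements > 16:
  2: removed
  2: removed
  20: kept
  19: kept
  1: removed
  22: kept
  22: kept
Therefore out = [20, 19, 22, 22].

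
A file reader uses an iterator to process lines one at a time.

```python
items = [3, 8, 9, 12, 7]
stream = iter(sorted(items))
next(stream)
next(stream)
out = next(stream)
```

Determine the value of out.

Step 1: sorted([3, 8, 9, 12, 7]) = [3, 7, 8, 9, 12].
Step 2: Create iterator and skip 2 elements.
Step 3: next() returns 8.
Therefore out = 8.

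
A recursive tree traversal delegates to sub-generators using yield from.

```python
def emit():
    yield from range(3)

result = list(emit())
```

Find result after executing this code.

Step 1: yield from delegates to the iterable, yielding each element.
Step 2: Collected values: [0, 1, 2].
Therefore result = [0, 1, 2].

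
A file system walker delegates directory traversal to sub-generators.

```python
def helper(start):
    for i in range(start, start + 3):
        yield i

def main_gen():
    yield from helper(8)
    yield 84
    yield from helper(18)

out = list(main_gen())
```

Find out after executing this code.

Step 1: main_gen() delegates to helper(8):
  yield 8
  yield 9
  yield 10
Step 2: yield 84
Step 3: Delegates to helper(18):
  yield 18
  yield 19
  yield 20
Therefore out = [8, 9, 10, 84, 18, 19, 20].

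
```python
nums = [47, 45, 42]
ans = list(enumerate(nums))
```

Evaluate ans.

Step 1: enumerate pairs each element with its index:
  (0, 47)
  (1, 45)
  (2, 42)
Therefore ans = [(0, 47), (1, 45), (2, 42)].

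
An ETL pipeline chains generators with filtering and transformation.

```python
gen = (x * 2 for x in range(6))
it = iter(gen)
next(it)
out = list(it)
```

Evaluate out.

Step 1: Generator produces [0, 2, 4, 6, 8, 10].
Step 2: next(it) consumes first element (0).
Step 3: list(it) collects remaining: [2, 4, 6, 8, 10].
Therefore out = [2, 4, 6, 8, 10].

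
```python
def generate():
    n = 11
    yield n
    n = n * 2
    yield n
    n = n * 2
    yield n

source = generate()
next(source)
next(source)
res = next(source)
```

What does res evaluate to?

Step 1: Trace through generator execution:
  Yield 1: n starts at 11, yield 11
  Yield 2: n = 11 * 2 = 22, yield 22
  Yield 3: n = 22 * 2 = 44, yield 44
Step 2: First next() gets 11, second next() gets the second value, third next() yields 44.
Therefore res = 44.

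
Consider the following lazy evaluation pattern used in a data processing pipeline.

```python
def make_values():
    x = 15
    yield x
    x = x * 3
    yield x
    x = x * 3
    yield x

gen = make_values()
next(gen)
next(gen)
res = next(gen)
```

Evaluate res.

Step 1: Trace through generator execution:
  Yield 1: x starts at 15, yield 15
  Yield 2: x = 15 * 3 = 45, yield 45
  Yield 3: x = 45 * 3 = 135, yield 135
Step 2: First next() gets 15, second next() gets the second value, third next() yields 135.
Therefore res = 135.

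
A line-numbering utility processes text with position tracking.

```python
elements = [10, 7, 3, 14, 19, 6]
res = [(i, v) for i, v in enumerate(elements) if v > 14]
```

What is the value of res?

Step 1: Filter enumerate([10, 7, 3, 14, 19, 6]) keeping v > 14:
  (0, 10): 10 <= 14, excluded
  (1, 7): 7 <= 14, excluded
  (2, 3): 3 <= 14, excluded
  (3, 14): 14 <= 14, excluded
  (4, 19): 19 > 14, included
  (5, 6): 6 <= 14, excluded
Therefore res = [(4, 19)].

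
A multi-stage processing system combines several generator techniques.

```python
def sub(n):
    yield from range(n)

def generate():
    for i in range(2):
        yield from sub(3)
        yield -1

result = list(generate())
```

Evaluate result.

Step 1: For each i in range(2):
  i=0: yield from sub(3) -> [0, 1, 2], then yield -1
  i=1: yield from sub(3) -> [0, 1, 2], then yield -1
Therefore result = [0, 1, 2, -1, 0, 1, 2, -1].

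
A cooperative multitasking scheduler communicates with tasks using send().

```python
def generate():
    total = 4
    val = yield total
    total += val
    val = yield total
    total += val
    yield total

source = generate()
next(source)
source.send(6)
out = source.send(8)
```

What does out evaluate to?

Step 1: next() -> yield total=4.
Step 2: send(6) -> val=6, total = 4+6 = 10, yield 10.
Step 3: send(8) -> val=8, total = 10+8 = 18, yield 18.
Therefore out = 18.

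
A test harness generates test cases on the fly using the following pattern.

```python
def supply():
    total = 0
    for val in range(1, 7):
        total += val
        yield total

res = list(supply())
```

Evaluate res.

Step 1: Generator accumulates running sum:
  val=1: total = 1, yield 1
  val=2: total = 3, yield 3
  val=3: total = 6, yield 6
  val=4: total = 10, yield 10
  val=5: total = 15, yield 15
  val=6: total = 21, yield 21
Therefore res = [1, 3, 6, 10, 15, 21].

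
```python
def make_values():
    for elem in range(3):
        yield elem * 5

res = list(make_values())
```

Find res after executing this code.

Step 1: For each elem in range(3), yield elem * 5:
  elem=0: yield 0 * 5 = 0
  elem=1: yield 1 * 5 = 5
  elem=2: yield 2 * 5 = 10
Therefore res = [0, 5, 10].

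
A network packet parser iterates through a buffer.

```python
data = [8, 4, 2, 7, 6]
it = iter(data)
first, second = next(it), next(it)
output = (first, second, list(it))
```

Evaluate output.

Step 1: Create iterator over [8, 4, 2, 7, 6].
Step 2: first = 8, second = 4.
Step 3: Remaining elements: [2, 7, 6].
Therefore output = (8, 4, [2, 7, 6]).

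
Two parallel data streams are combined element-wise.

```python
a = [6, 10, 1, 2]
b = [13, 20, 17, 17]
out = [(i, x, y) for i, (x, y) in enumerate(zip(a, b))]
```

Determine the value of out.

Step 1: enumerate(zip(a, b)) gives index with paired elements:
  i=0: (6, 13)
  i=1: (10, 20)
  i=2: (1, 17)
  i=3: (2, 17)
Therefore out = [(0, 6, 13), (1, 10, 20), (2, 1, 17), (3, 2, 17)].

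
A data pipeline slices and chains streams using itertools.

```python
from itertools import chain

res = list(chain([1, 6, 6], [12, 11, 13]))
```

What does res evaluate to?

Step 1: chain() concatenates iterables: [1, 6, 6] + [12, 11, 13].
Therefore res = [1, 6, 6, 12, 11, 13].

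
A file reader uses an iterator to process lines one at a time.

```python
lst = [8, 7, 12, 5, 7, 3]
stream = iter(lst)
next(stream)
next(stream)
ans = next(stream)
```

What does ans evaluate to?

Step 1: Create iterator over [8, 7, 12, 5, 7, 3].
Step 2: next() consumes 8.
Step 3: next() consumes 7.
Step 4: next() returns 12.
Therefore ans = 12.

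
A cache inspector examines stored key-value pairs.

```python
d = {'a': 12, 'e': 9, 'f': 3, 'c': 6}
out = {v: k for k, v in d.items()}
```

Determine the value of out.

Step 1: Invert dict (swap keys and values):
  'a': 12 -> 12: 'a'
  'e': 9 -> 9: 'e'
  'f': 3 -> 3: 'f'
  'c': 6 -> 6: 'c'
Therefore out = {12: 'a', 9: 'e', 3: 'f', 6: 'c'}.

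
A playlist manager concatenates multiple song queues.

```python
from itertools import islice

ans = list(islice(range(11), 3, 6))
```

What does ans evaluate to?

Step 1: islice(range(11), 3, 6) takes elements at indices [3, 6).
Step 2: Elements: [3, 4, 5].
Therefore ans = [3, 4, 5].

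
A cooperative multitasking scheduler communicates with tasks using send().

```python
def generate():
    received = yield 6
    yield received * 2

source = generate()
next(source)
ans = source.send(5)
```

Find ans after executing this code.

Step 1: next(source) advances to first yield, producing 6.
Step 2: send(5) resumes, received = 5.
Step 3: yield received * 2 = 5 * 2 = 10.
Therefore ans = 10.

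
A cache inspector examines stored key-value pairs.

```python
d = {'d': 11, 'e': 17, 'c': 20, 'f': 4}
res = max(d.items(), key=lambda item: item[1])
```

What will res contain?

Step 1: Find item with maximum value:
  ('d', 11)
  ('e', 17)
  ('c', 20)
  ('f', 4)
Step 2: Maximum value is 20 at key 'c'.
Therefore res = ('c', 20).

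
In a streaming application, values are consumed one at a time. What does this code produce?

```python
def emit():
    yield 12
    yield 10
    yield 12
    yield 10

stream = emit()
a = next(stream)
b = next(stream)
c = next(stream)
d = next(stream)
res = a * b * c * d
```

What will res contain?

Step 1: Create generator and consume all values:
  a = next(stream) = 12
  b = next(stream) = 10
  c = next(stream) = 12
  d = next(stream) = 10
Step 2: res = 12 * 10 * 12 * 10 = 14400.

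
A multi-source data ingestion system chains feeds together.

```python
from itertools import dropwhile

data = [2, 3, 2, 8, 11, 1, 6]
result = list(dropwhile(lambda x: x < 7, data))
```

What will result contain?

Step 1: dropwhile drops elements while < 7:
  2 < 7: dropped
  3 < 7: dropped
  2 < 7: dropped
  8: kept (dropping stopped)
Step 2: Remaining elements kept regardless of condition.
Therefore result = [8, 11, 1, 6].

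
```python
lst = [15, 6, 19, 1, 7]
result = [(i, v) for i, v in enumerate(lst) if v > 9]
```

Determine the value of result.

Step 1: Filter enumerate([15, 6, 19, 1, 7]) keeping v > 9:
  (0, 15): 15 > 9, included
  (1, 6): 6 <= 9, excluded
  (2, 19): 19 > 9, included
  (3, 1): 1 <= 9, excluded
  (4, 7): 7 <= 9, excluded
Therefore result = [(0, 15), (2, 19)].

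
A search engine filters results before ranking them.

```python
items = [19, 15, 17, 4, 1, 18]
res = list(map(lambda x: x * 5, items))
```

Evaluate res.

Step 1: Apply lambda x: x * 5 to each element:
  19 -> 95
  15 -> 75
  17 -> 85
  4 -> 20
  1 -> 5
  18 -> 90
Therefore res = [95, 75, 85, 20, 5, 90].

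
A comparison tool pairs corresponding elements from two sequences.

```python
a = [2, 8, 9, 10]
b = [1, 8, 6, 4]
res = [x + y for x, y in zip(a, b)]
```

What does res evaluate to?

Step 1: Add corresponding elements:
  2 + 1 = 3
  8 + 8 = 16
  9 + 6 = 15
  10 + 4 = 14
Therefore res = [3, 16, 15, 14].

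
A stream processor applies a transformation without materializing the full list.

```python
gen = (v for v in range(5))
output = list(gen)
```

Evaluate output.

Step 1: Generator expression iterates range(5): [0, 1, 2, 3, 4].
Step 2: list() collects all values.
Therefore output = [0, 1, 2, 3, 4].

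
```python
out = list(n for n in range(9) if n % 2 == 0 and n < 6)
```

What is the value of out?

Step 1: Filter range(9) where n % 2 == 0 and n < 6:
  n=0: both conditions met, included
  n=1: excluded (1 % 2 != 0)
  n=2: both conditions met, included
  n=3: excluded (3 % 2 != 0)
  n=4: both conditions met, included
  n=5: excluded (5 % 2 != 0)
  n=6: excluded (6 >= 6)
  n=7: excluded (7 % 2 != 0, 7 >= 6)
  n=8: excluded (8 >= 6)
Therefore out = [0, 2, 4].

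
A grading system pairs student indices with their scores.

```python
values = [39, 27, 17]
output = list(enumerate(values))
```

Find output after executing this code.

Step 1: enumerate pairs each element with its index:
  (0, 39)
  (1, 27)
  (2, 17)
Therefore output = [(0, 39), (1, 27), (2, 17)].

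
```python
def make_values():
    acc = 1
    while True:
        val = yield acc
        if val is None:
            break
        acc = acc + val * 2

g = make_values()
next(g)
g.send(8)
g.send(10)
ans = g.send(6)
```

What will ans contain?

Step 1: next() -> yield acc=1.
Step 2: send(8) -> val=8, acc = 1 + 8*2 = 17, yield 17.
Step 3: send(10) -> val=10, acc = 17 + 10*2 = 37, yield 37.
Step 4: send(6) -> val=6, acc = 37 + 6*2 = 49, yield 49.
Therefore ans = 49.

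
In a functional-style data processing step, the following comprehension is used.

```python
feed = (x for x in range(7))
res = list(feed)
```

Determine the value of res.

Step 1: Generator expression iterates range(7): [0, 1, 2, 3, 4, 5, 6].
Step 2: list() collects all values.
Therefore res = [0, 1, 2, 3, 4, 5, 6].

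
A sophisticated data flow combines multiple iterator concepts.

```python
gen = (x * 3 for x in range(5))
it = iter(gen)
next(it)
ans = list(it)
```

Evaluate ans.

Step 1: Generator produces [0, 3, 6, 9, 12].
Step 2: next(it) consumes first element (0).
Step 3: list(it) collects remaining: [3, 6, 9, 12].
Therefore ans = [3, 6, 9, 12].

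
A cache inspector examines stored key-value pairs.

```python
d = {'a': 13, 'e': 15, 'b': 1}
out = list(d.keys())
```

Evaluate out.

Step 1: d.keys() returns the dictionary keys in insertion order.
Therefore out = ['a', 'e', 'b'].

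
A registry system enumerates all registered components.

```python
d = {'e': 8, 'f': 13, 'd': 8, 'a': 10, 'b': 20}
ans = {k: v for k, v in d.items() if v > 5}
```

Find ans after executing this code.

Step 1: Filter items where value > 5:
  'e': 8 > 5: kept
  'f': 13 > 5: kept
  'd': 8 > 5: kept
  'a': 10 > 5: kept
  'b': 20 > 5: kept
Therefore ans = {'e': 8, 'f': 13, 'd': 8, 'a': 10, 'b': 20}.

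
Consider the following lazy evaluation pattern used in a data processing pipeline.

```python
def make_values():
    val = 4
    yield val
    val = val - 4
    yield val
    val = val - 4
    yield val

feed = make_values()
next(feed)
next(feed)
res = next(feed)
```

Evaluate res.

Step 1: Trace through generator execution:
  Yield 1: val starts at 4, yield 4
  Yield 2: val = 4 - 4 = 0, yield 0
  Yield 3: val = 0 - 4 = -4, yield -4
Step 2: First next() gets 4, second next() gets the second value, third next() yields -4.
Therefore res = -4.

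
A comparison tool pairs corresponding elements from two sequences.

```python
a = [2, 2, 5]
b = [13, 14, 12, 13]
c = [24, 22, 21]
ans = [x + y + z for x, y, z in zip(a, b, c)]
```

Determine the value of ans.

Step 1: zip three lists (truncates to shortest, len=3):
  2 + 13 + 24 = 39
  2 + 14 + 22 = 38
  5 + 12 + 21 = 38
Therefore ans = [39, 38, 38].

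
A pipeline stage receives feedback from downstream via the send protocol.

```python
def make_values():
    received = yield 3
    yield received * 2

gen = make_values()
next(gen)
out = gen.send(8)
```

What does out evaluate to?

Step 1: next(gen) advances to first yield, producing 3.
Step 2: send(8) resumes, received = 8.
Step 3: yield received * 2 = 8 * 2 = 16.
Therefore out = 16.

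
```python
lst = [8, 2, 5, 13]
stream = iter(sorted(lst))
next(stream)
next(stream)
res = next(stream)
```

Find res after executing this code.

Step 1: sorted([8, 2, 5, 13]) = [2, 5, 8, 13].
Step 2: Create iterator and skip 2 elements.
Step 3: next() returns 8.
Therefore res = 8.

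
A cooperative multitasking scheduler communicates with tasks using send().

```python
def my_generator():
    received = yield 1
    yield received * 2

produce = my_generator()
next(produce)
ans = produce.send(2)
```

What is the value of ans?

Step 1: next(produce) advances to first yield, producing 1.
Step 2: send(2) resumes, received = 2.
Step 3: yield received * 2 = 2 * 2 = 4.
Therefore ans = 4.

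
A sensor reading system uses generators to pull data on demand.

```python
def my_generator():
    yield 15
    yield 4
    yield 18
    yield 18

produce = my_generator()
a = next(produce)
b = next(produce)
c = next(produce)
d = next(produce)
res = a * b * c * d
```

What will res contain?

Step 1: Create generator and consume all values:
  a = next(produce) = 15
  b = next(produce) = 4
  c = next(produce) = 18
  d = next(produce) = 18
Step 2: res = 15 * 4 * 18 * 18 = 19440.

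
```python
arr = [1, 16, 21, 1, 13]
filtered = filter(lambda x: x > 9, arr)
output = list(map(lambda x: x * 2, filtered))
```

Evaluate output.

Step 1: Filter arr for elements > 9:
  1: removed
  16: kept
  21: kept
  1: removed
  13: kept
Step 2: Map x * 2 on filtered [16, 21, 13]:
  16 -> 32
  21 -> 42
  13 -> 26
Therefore output = [32, 42, 26].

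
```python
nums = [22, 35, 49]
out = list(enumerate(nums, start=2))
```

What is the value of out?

Step 1: enumerate with start=2:
  (2, 22)
  (3, 35)
  (4, 49)
Therefore out = [(2, 22), (3, 35), (4, 49)].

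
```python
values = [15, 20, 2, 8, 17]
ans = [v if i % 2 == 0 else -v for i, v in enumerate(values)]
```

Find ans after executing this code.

Step 1: For each (i, v), keep v if i is even, negate if odd:
  i=0 (even): keep 15
  i=1 (odd): negate to -20
  i=2 (even): keep 2
  i=3 (odd): negate to -8
  i=4 (even): keep 17
Therefore ans = [15, -20, 2, -8, 17].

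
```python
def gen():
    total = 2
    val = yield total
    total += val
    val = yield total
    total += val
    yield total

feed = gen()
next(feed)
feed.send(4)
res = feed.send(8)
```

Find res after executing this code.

Step 1: next() -> yield total=2.
Step 2: send(4) -> val=4, total = 2+4 = 6, yield 6.
Step 3: send(8) -> val=8, total = 6+8 = 14, yield 14.
Therefore res = 14.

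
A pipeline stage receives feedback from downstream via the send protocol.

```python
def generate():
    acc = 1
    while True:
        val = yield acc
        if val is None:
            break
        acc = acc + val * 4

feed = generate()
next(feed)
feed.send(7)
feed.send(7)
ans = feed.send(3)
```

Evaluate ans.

Step 1: next() -> yield acc=1.
Step 2: send(7) -> val=7, acc = 1 + 7*4 = 29, yield 29.
Step 3: send(7) -> val=7, acc = 29 + 7*4 = 57, yield 57.
Step 4: send(3) -> val=3, acc = 57 + 3*4 = 69, yield 69.
Therefore ans = 69.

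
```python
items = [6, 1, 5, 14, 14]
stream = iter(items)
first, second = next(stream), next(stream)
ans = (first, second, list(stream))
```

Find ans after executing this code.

Step 1: Create iterator over [6, 1, 5, 14, 14].
Step 2: first = 6, second = 1.
Step 3: Remaining elements: [5, 14, 14].
Therefore ans = (6, 1, [5, 14, 14]).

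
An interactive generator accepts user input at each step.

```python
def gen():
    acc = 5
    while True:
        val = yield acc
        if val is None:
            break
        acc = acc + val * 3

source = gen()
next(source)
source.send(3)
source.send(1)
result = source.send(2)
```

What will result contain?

Step 1: next() -> yield acc=5.
Step 2: send(3) -> val=3, acc = 5 + 3*3 = 14, yield 14.
Step 3: send(1) -> val=1, acc = 14 + 1*3 = 17, yield 17.
Step 4: send(2) -> val=2, acc = 17 + 2*3 = 23, yield 23.
Therefore result = 23.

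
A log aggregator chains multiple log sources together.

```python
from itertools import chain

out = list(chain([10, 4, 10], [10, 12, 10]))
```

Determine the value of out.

Step 1: chain() concatenates iterables: [10, 4, 10] + [10, 12, 10].
Therefore out = [10, 4, 10, 10, 12, 10].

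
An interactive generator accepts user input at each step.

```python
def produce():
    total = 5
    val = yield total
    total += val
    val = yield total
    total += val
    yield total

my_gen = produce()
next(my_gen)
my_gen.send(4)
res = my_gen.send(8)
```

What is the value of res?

Step 1: next() -> yield total=5.
Step 2: send(4) -> val=4, total = 5+4 = 9, yield 9.
Step 3: send(8) -> val=8, total = 9+8 = 17, yield 17.
Therefore res = 17.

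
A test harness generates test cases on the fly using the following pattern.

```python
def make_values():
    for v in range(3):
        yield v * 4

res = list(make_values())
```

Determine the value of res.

Step 1: For each v in range(3), yield v * 4:
  v=0: yield 0 * 4 = 0
  v=1: yield 1 * 4 = 4
  v=2: yield 2 * 4 = 8
Therefore res = [0, 4, 8].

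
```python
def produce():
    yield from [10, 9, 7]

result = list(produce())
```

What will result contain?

Step 1: yield from delegates to the iterable, yielding each element.
Step 2: Collected values: [10, 9, 7].
Therefore result = [10, 9, 7].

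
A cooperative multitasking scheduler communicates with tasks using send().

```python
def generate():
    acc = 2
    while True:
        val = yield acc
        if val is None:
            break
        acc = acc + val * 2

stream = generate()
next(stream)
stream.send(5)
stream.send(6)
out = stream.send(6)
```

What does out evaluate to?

Step 1: next() -> yield acc=2.
Step 2: send(5) -> val=5, acc = 2 + 5*2 = 12, yield 12.
Step 3: send(6) -> val=6, acc = 12 + 6*2 = 24, yield 24.
Step 4: send(6) -> val=6, acc = 24 + 6*2 = 36, yield 36.
Therefore out = 36.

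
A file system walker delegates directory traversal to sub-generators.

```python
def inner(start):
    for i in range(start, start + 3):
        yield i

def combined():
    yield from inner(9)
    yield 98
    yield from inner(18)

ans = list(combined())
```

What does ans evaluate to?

Step 1: combined() delegates to inner(9):
  yield 9
  yield 10
  yield 11
Step 2: yield 98
Step 3: Delegates to inner(18):
  yield 18
  yield 19
  yield 20
Therefore ans = [9, 10, 11, 98, 18, 19, 20].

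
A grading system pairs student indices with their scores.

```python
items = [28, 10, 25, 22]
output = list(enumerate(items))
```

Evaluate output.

Step 1: enumerate pairs each element with its index:
  (0, 28)
  (1, 10)
  (2, 25)
  (3, 22)
Therefore output = [(0, 28), (1, 10), (2, 25), (3, 22)].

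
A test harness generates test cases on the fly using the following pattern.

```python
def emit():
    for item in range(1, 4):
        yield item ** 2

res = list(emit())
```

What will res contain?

Step 1: For each item in range(1, 4), yield item**2:
  item=1: yield 1**2 = 1
  item=2: yield 2**2 = 4
  item=3: yield 3**2 = 9
Therefore res = [1, 4, 9].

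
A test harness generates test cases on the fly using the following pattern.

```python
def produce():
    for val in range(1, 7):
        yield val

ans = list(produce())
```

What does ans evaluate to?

Step 1: The generator yields each value from range(1, 7).
Step 2: list() consumes all yields: [1, 2, 3, 4, 5, 6].
Therefore ans = [1, 2, 3, 4, 5, 6].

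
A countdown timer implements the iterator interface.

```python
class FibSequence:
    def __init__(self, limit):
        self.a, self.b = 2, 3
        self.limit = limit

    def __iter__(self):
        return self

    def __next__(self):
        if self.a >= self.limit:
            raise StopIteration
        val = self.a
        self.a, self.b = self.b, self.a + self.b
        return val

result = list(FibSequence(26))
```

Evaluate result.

Step 1: Fibonacci-like sequence (a=2, b=3) until >= 26:
  Yield 2, then a,b = 3,5
  Yield 3, then a,b = 5,8
  Yield 5, then a,b = 8,13
  Yield 8, then a,b = 13,21
  Yield 13, then a,b = 21,34
  Yield 21, then a,b = 34,55
Step 2: 34 >= 26, stop.
Therefore result = [2, 3, 5, 8, 13, 21].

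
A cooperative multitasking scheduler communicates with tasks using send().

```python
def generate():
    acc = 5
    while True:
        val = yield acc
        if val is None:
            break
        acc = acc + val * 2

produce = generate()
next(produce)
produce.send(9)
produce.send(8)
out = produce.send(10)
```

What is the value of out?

Step 1: next() -> yield acc=5.
Step 2: send(9) -> val=9, acc = 5 + 9*2 = 23, yield 23.
Step 3: send(8) -> val=8, acc = 23 + 8*2 = 39, yield 39.
Step 4: send(10) -> val=10, acc = 39 + 10*2 = 59, yield 59.
Therefore out = 59.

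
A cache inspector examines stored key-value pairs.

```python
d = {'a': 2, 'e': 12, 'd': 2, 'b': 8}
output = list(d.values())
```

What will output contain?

Step 1: d.values() returns the dictionary values in insertion order.
Therefore output = [2, 12, 2, 8].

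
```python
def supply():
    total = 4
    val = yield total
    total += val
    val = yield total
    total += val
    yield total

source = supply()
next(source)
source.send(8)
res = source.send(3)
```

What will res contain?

Step 1: next() -> yield total=4.
Step 2: send(8) -> val=8, total = 4+8 = 12, yield 12.
Step 3: send(3) -> val=3, total = 12+3 = 15, yield 15.
Therefore res = 15.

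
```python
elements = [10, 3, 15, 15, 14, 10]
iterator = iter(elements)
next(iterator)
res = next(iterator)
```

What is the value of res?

Step 1: Create iterator over [10, 3, 15, 15, 14, 10].
Step 2: next() consumes 10.
Step 3: next() returns 3.
Therefore res = 3.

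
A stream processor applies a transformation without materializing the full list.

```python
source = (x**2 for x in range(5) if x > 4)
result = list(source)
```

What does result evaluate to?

Step 1: For range(5), keep x > 4, then square:
  x=0: 0 <= 4, excluded
  x=1: 1 <= 4, excluded
  x=2: 2 <= 4, excluded
  x=3: 3 <= 4, excluded
  x=4: 4 <= 4, excluded
Therefore result = [].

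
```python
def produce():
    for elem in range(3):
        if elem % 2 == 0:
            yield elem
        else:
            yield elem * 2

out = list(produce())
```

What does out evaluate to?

Step 1: For each elem in range(3), yield elem if even, else elem*2:
  elem=0 (even): yield 0
  elem=1 (odd): yield 1*2 = 2
  elem=2 (even): yield 2
Therefore out = [0, 2, 2].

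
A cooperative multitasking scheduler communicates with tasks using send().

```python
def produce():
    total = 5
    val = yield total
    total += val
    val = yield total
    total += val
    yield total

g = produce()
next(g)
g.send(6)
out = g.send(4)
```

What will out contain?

Step 1: next() -> yield total=5.
Step 2: send(6) -> val=6, total = 5+6 = 11, yield 11.
Step 3: send(4) -> val=4, total = 11+4 = 15, yield 15.
Therefore out = 15.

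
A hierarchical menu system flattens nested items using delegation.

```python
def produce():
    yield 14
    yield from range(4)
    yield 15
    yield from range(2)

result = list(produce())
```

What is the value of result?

Step 1: Trace yields in order:
  yield 14
  yield 0
  yield 1
  yield 2
  yield 3
  yield 15
  yield 0
  yield 1
Therefore result = [14, 0, 1, 2, 3, 15, 0, 1].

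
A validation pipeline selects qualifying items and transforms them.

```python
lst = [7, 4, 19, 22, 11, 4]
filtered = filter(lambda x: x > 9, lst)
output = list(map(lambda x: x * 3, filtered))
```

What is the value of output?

Step 1: Filter lst for elements > 9:
  7: removed
  4: removed
  19: kept
  22: kept
  11: kept
  4: removed
Step 2: Map x * 3 on filtered [19, 22, 11]:
  19 -> 57
  22 -> 66
  11 -> 33
Therefore output = [57, 66, 33].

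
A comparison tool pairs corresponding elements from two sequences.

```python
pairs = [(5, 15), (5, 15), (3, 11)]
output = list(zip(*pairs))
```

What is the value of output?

Step 1: zip(*pairs) transposes: unzips [(5, 15), (5, 15), (3, 11)] into separate sequences.
Step 2: First elements: (5, 5, 3), second elements: (15, 15, 11).
Therefore output = [(5, 5, 3), (15, 15, 11)].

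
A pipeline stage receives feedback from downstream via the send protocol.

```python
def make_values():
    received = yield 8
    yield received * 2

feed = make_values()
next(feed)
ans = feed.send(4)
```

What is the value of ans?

Step 1: next(feed) advances to first yield, producing 8.
Step 2: send(4) resumes, received = 4.
Step 3: yield received * 2 = 4 * 2 = 8.
Therefore ans = 8.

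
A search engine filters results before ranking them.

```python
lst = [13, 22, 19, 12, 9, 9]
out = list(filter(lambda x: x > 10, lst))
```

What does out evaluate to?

Step 1: Filter elements > 10:
  13: kept
  22: kept
  19: kept
  12: kept
  9: removed
  9: removed
Therefore out = [13, 22, 19, 12].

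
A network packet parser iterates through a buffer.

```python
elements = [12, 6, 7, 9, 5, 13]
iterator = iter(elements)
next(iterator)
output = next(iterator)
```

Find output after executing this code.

Step 1: Create iterator over [12, 6, 7, 9, 5, 13].
Step 2: next() consumes 12.
Step 3: next() returns 6.
Therefore output = 6.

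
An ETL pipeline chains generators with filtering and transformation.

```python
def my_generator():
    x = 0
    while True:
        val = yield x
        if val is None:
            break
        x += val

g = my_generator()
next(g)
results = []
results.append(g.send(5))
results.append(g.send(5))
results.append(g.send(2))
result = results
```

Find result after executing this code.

Step 1: next(g) -> yield 0.
Step 2: send(5) -> x = 5, yield 5.
Step 3: send(5) -> x = 10, yield 10.
Step 4: send(2) -> x = 12, yield 12.
Therefore result = [5, 10, 12].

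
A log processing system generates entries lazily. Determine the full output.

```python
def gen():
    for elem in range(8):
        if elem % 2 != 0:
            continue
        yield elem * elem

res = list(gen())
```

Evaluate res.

Step 1: Only yield elem**2 when elem is divisible by 2:
  elem=0: 0 % 2 == 0, yield 0**2 = 0
  elem=2: 2 % 2 == 0, yield 2**2 = 4
  elem=4: 4 % 2 == 0, yield 4**2 = 16
  elem=6: 6 % 2 == 0, yield 6**2 = 36
Therefore res = [0, 4, 16, 36].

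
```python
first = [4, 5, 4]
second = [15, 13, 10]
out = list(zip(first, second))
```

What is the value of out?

Step 1: zip pairs elements at same index:
  Index 0: (4, 15)
  Index 1: (5, 13)
  Index 2: (4, 10)
Therefore out = [(4, 15), (5, 13), (4, 10)].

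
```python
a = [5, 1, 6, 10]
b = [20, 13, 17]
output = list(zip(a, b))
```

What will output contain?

Step 1: zip stops at shortest (len(a)=4, len(b)=3):
  Index 0: (5, 20)
  Index 1: (1, 13)
  Index 2: (6, 17)
Step 2: Last element of a (10) has no pair, dropped.
Therefore output = [(5, 20), (1, 13), (6, 17)].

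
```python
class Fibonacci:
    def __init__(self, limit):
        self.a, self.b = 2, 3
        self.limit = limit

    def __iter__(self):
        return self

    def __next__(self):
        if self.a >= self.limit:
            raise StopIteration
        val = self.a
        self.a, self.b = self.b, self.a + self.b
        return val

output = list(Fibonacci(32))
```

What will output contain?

Step 1: Fibonacci-like sequence (a=2, b=3) until >= 32:
  Yield 2, then a,b = 3,5
  Yield 3, then a,b = 5,8
  Yield 5, then a,b = 8,13
  Yield 8, then a,b = 13,21
  Yield 13, then a,b = 21,34
  Yield 21, then a,b = 34,55
Step 2: 34 >= 32, stop.
Therefore output = [2, 3, 5, 8, 13, 21].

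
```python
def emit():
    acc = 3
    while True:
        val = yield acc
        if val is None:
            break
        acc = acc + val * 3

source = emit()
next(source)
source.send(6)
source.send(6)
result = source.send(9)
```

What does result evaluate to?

Step 1: next() -> yield acc=3.
Step 2: send(6) -> val=6, acc = 3 + 6*3 = 21, yield 21.
Step 3: send(6) -> val=6, acc = 21 + 6*3 = 39, yield 39.
Step 4: send(9) -> val=9, acc = 39 + 9*3 = 66, yield 66.
Therefore result = 66.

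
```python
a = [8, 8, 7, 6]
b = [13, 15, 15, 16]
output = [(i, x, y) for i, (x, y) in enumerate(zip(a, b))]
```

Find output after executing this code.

Step 1: enumerate(zip(a, b)) gives index with paired elements:
  i=0: (8, 13)
  i=1: (8, 15)
  i=2: (7, 15)
  i=3: (6, 16)
Therefore output = [(0, 8, 13), (1, 8, 15), (2, 7, 15), (3, 6, 16)].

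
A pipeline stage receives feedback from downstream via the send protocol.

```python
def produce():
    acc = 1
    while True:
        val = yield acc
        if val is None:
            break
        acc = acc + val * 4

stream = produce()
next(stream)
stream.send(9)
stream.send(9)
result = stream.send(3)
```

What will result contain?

Step 1: next() -> yield acc=1.
Step 2: send(9) -> val=9, acc = 1 + 9*4 = 37, yield 37.
Step 3: send(9) -> val=9, acc = 37 + 9*4 = 73, yield 73.
Step 4: send(3) -> val=3, acc = 73 + 3*4 = 85, yield 85.
Therefore result = 85.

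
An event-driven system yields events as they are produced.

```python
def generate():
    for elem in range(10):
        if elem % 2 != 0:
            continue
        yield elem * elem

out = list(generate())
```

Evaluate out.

Step 1: Only yield elem**2 when elem is divisible by 2:
  elem=0: 0 % 2 == 0, yield 0**2 = 0
  elem=2: 2 % 2 == 0, yield 2**2 = 4
  elem=4: 4 % 2 == 0, yield 4**2 = 16
  elem=6: 6 % 2 == 0, yield 6**2 = 36
  elem=8: 8 % 2 == 0, yield 8**2 = 64
Therefore out = [0, 4, 16, 36, 64].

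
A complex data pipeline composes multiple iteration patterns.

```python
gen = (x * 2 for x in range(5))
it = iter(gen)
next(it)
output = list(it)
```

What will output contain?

Step 1: Generator produces [0, 2, 4, 6, 8].
Step 2: next(it) consumes first element (0).
Step 3: list(it) collects remaining: [2, 4, 6, 8].
Therefore output = [2, 4, 6, 8].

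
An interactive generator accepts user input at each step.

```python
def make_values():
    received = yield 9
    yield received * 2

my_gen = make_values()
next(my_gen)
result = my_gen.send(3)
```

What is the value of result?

Step 1: next(my_gen) advances to first yield, producing 9.
Step 2: send(3) resumes, received = 3.
Step 3: yield received * 2 = 3 * 2 = 6.
Therefore result = 6.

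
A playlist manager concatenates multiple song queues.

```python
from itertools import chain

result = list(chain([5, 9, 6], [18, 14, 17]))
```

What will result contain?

Step 1: chain() concatenates iterables: [5, 9, 6] + [18, 14, 17].
Therefore result = [5, 9, 6, 18, 14, 17].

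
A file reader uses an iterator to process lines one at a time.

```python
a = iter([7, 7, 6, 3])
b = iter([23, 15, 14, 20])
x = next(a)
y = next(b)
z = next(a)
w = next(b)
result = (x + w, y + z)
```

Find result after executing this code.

Step 1: a iterates [7, 7, 6, 3], b iterates [23, 15, 14, 20].
Step 2: x = next(a) = 7, y = next(b) = 23.
Step 3: z = next(a) = 7, w = next(b) = 15.
Step 4: result = (7 + 15, 23 + 7) = (22, 30).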